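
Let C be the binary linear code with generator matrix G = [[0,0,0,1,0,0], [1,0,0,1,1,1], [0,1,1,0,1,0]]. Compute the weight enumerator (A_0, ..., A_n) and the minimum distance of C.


Weight distribution: A_0 = 1, A_1 = 1, A_3 = 2, A_4 = 3, A_5 = 1. Minimum distance d = 1.

Enumerate all 2^3 = 8 messages m ∈ F_2^3.
For each, compute codeword c = mG in F_2^6, then tally its weight.
  m = 000 → c = 000000, weight = 0.
  m = 100 → c = 000100, weight = 1.
  m = 010 → c = 100111, weight = 4.
  m = 110 → c = 100011, weight = 3.
  m = 001 → c = 011010, weight = 3.
  m = 101 → c = 011110, weight = 4.
  m = 011 → c = 111101, weight = 5.
  m = 111 → c = 111001, weight = 4.
Tally weights:
  weight 0: 1 codewords.
  weight 1: 1 codewords.
  weight 3: 2 codewords.
  weight 4: 3 codewords.
  weight 5: 1 codewords.
Minimum distance d = smallest w > 0 with A_w > 0 = 1.
Sanity: Σ A_w = 8 = 2^3 = 8 ✓.


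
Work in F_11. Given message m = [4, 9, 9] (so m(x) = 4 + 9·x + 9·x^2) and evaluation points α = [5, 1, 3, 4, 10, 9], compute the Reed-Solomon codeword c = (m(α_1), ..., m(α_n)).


c = [10, 0, 2, 8, 4, 0]

Message polynomial: m(x) = 4 + 9·x + 9·x^2 (mod 11).
For each evaluation point α_i, compute m(α_i) mod 11:
  α_1 = 5: Horner steps 9 → 10 → 10, so m(5) = 10.
  α_2 = 1: Horner steps 9 → 7 → 0, so m(1) = 0.
  α_3 = 3: Horner steps 9 → 3 → 2, so m(3) = 2.
  α_4 = 4: Horner steps 9 → 1 → 8, so m(4) = 8.
  α_5 = 10: Horner steps 9 → 0 → 4, so m(10) = 4.
  α_6 = 9: Horner steps 9 → 2 → 0, so m(9) = 0.
Codeword c = [10, 0, 2, 8, 4, 0] ∈ F_11^6.


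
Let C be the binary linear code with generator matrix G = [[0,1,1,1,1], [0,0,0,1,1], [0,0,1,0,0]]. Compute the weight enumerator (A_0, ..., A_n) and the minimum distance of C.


Weight distribution: A_0 = 1, A_1 = 2, A_2 = 2, A_3 = 2, A_4 = 1. Minimum distance d = 1.

Enumerate all 2^3 = 8 messages m ∈ F_2^3.
For each, compute codeword c = mG in F_2^5, then tally its weight.
  m = 000 → c = 00000, weight = 0.
  m = 100 → c = 01111, weight = 4.
  m = 010 → c = 00011, weight = 2.
  m = 110 → c = 01100, weight = 2.
  m = 001 → c = 00100, weight = 1.
  m = 101 → c = 01011, weight = 3.
  m = 011 → c = 00111, weight = 3.
  m = 111 → c = 01000, weight = 1.
Tally weights:
  weight 0: 1 codewords.
  weight 1: 2 codewords.
  weight 2: 2 codewords.
  weight 3: 2 codewords.
  weight 4: 1 codewords.
Minimum distance d = smallest w > 0 with A_w > 0 = 1.
Sanity: Σ A_w = 8 = 2^3 = 8 ✓.


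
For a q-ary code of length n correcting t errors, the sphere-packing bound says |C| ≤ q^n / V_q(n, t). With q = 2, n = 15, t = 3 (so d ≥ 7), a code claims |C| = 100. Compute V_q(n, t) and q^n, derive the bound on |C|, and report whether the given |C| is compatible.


V_q(n, t) = 576, q^n = 32768, Hamming bound = 56, |C| = 100 > bound (violated).

Step 1: Compute V_q(n, t) = Σ_{j=0}^3 C(n, j) (q−1)^j.
  j = 0: C(15,0)·(1)^0 = 1·1 = 1.
  j = 1: C(15,1)·(1)^1 = 15·1 = 15.
  j = 2: C(15,2)·(1)^2 = 105·1 = 105.
  j = 3: C(15,3)·(1)^3 = 455·1 = 455.
  V_q(n, t) = 1 + 15 + 105 + 455 = 576.
Step 2: q^n = 2^15 = 32768.
Step 3: Hamming bound ⌊q^n / V_q(n,t)⌋ = ⌊32768/576⌋ = 56.
Step 4: Compare |C| = 100 to 56: violated.
The claimed |C| lies above the Hamming bound, so no 2-ary code of length 15 with d ≥ 7 can have 100 codewords.


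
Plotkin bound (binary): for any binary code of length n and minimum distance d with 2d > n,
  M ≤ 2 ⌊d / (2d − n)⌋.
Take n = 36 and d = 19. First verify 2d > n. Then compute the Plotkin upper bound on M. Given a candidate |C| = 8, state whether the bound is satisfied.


Plotkin bound M ≤ 18; given |C| = 8 ≤ bound (satisfied).

Check applicability: 2d = 38, n = 36.
2d − n = 2 > 0, so Plotkin applies.
Compute d/(2d−n) = 19/2 ≈ 9.5000.
⌊d/(2d−n)⌋ = 9.
Plotkin bound: M ≤ 2·9 = 18.
Given |C| = 8, check: satisfied.
This |C| is below the Plotkin bound.


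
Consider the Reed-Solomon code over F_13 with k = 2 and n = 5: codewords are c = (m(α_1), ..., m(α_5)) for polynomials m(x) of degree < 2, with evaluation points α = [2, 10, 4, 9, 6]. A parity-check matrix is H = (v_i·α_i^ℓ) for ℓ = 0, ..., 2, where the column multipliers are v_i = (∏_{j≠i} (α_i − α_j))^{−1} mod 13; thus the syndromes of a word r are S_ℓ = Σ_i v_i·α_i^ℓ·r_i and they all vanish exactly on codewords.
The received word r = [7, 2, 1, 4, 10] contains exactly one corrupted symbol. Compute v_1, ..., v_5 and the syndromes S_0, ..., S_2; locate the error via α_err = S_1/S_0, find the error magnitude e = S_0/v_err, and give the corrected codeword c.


S = (9, 5, 10), error at position 1, error magnitude e = 2, c = [5, 2, 1, 4, 10].

Step 1: column multipliers v_i = (∏_{j≠i}(α_i − α_j))^{−1} mod 13.
  i = 1 (α = 2): (2−10)(2−4)(2−9)(2−6) = (−8)·(−2)·(−7)·(−4) = 448 ≡ 6, so v_1 = 6^{−1} = 11 (mod 13).
  i = 2 (α = 10): (10−2)(10−4)(10−9)(10−6) = 8·6·1·4 = 192 ≡ 10, so v_2 = 10^{−1} = 4 (mod 13).
  i = 3 (α = 4): (4−2)(4−10)(4−9)(4−6) = 2·(−6)·(−5)·(−2) = −120 ≡ 10, so v_3 = 10^{−1} = 4 (mod 13).
  i = 4 (α = 9): (9−2)(9−10)(9−4)(9−6) = 7·(−1)·5·3 = −105 ≡ 12, so v_4 = 12^{−1} = 12 (mod 13).
  i = 5 (α = 6): (6−2)(6−10)(6−4)(6−9) = 4·(−4)·2·(−3) = 96 ≡ 5, so v_5 = 5^{−1} = 8 (mod 13).
  v = [11, 4, 4, 12, 8].
Step 2: syndromes of r = [7, 2, 1, 4, 10] (all sums mod 13).
  S_0 = Σ v_i r_i = 11·7 + 4·2 + 4·1 + 12·4 + 8·10 = 217 ≡ 9.
  S_1 = Σ v_i α_i r_i = 11·2·7 + 4·10·2 + 4·4·1 + 12·9·4 + 8·6·10 = 1162 ≡ 5.
  α_i^2 mod 13 = [4, 9, 3, 3, 10].
  S_2 = Σ v_i α_i^2 r_i = 11·4·7 + 4·9·2 + 4·3·1 + 12·3·4 + 8·10·10 = 1336 ≡ 10.
  S = (9, 5, 10) ≠ 0, so r is not a codeword (an error is present).
Step 3: locate the error. For a single error e at position i, S_ℓ = v_i·e·α_i^ℓ, so α_err = S_1/S_0.
  S_0^{−1} = 9^{−1} = 3 (mod 13), so α_err = 5·3 = 15 ≡ 2 = α_1. Error position i = 1.
  Consistency check: S_2/S_1 = 10·8 = 80 ≡ 2 = α_err ✓ (single-error assumption holds).
Step 4: error magnitude e = S_0/v_1 = S_0·∏_{j≠1}(α_1 − α_j) = 9·6 = 54 ≡ 2 (mod 13).
Step 5: correct position 1: c_1 = r_1 − e = 7 − 2 ≡ 5 (mod 13). Hence c = [5, 2, 1, 4, 10].
  Check: interpolating c through the α_i gives m(x) = 9 + 11·x (degree < 2) with m(α_i) = c_i for every i, so c is indeed a codeword.


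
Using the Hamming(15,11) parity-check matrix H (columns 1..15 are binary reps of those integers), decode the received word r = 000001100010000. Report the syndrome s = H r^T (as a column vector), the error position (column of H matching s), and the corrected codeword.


s = (1, 0, 1, 0)^T, error position = 10, corrected codeword c = 000001100110000

Compute s = H r^T mod 2 one row at a time:
  s_1 = 0 + 0 + 0 + 1 + 0 + 0 + 0 + 0 = 1 ≡ 1 (mod 2).
  s_2 = 0 + 0 + 1 + 1 + 0 + 0 + 0 + 0 = 2 ≡ 0 (mod 2).
  s_3 = 0 + 0 + 1 + 1 + 0 + 1 + 0 + 0 = 3 ≡ 1 (mod 2).
  s_4 = 0 + 0 + 0 + 1 + 0 + 1 + 0 + 0 = 2 ≡ 0 (mod 2).
s = (1, 0, 1, 0)^T — this equals column 10 of H (binary 1010), so error is at position 10.
Correct: flip bit 10 of r = 000001100010000 to get c = 000001100110000.


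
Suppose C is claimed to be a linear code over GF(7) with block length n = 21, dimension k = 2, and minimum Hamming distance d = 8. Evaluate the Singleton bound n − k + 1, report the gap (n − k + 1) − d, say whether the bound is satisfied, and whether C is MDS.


Singleton RHS = n − k + 1 = 20, slack = 12, bound satisfied, not MDS.

Singleton bound: d ≤ n − k + 1.
Here n = 21, k = 2, so n − k + 1 = 20.
Given d = 8, check d ≤ 20: YES.
Slack = (n − k + 1) − d = 12.
The code is NOT MDS (slack = 12 > 0).
Description: the claimed parameters are [21, 2, 8]_7; such a code would be non-MDS.


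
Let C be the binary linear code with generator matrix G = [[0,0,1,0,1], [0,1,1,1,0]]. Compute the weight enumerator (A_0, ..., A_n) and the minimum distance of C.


Weight distribution: A_0 = 1, A_2 = 1, A_3 = 2. Minimum distance d = 2.

Enumerate all 2^2 = 4 messages m ∈ F_2^2.
For each, compute codeword c = mG in F_2^5, then tally its weight.
  m = 00 → c = 00000, weight = 0.
  m = 10 → c = 00101, weight = 2.
  m = 01 → c = 01110, weight = 3.
  m = 11 → c = 01011, weight = 3.
Tally weights:
  weight 0: 1 codewords.
  weight 2: 1 codewords.
  weight 3: 2 codewords.
Minimum distance d = smallest w > 0 with A_w > 0 = 2.
Sanity: Σ A_w = 4 = 2^2 = 4 ✓.


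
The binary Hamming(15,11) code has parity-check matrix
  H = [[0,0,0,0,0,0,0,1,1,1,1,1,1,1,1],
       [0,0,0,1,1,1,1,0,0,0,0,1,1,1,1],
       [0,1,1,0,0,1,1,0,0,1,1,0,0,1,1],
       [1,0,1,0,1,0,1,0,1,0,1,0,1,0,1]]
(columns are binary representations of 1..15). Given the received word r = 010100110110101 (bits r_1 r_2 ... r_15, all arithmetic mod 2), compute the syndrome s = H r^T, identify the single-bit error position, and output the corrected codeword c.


s = (1, 0, 1, 0)^T, error position = 10, corrected codeword c = 010100110010101

Compute s = H r^T mod 2 one row at a time:
  s_1 = 1 + 0 + 1 + 1 + 0 + 1 + 0 + 1 = 5 ≡ 1 (mod 2).
  s_2 = 1 + 0 + 0 + 1 + 0 + 1 + 0 + 1 = 4 ≡ 0 (mod 2).
  s_3 = 1 + 0 + 0 + 1 + 1 + 1 + 0 + 1 = 5 ≡ 1 (mod 2).
  s_4 = 0 + 0 + 0 + 1 + 0 + 1 + 1 + 1 = 4 ≡ 0 (mod 2).
s = (1, 0, 1, 0)^T — this equals column 10 of H (binary 1010), so error is at position 10.
Correct: flip bit 10 of r = 010100110110101 to get c = 010100110010101.


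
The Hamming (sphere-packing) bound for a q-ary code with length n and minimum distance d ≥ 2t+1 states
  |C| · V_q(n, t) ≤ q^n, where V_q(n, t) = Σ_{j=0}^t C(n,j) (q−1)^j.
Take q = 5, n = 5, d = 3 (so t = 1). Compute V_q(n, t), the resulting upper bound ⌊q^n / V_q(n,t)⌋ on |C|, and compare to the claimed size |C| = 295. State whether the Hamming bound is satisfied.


V_q(n, t) = 21, q^n = 3125, Hamming bound = 148, |C| = 295 > bound (violated).

Step 1: Compute V_q(n, t) = Σ_{j=0}^1 C(n, j) (q−1)^j.
  j = 0: C(5,0)·(4)^0 = 1·1 = 1.
  j = 1: C(5,1)·(4)^1 = 5·4 = 20.
  V_q(n, t) = 1 + 20 = 21.
Step 2: q^n = 5^5 = 3125.
Step 3: Hamming bound ⌊q^n / V_q(n,t)⌋ = ⌊3125/21⌋ = 148.
Step 4: Compare |C| = 295 to 148: violated.
The claimed |C| lies above the Hamming bound, so no 5-ary code of length 5 with d ≥ 3 can have 295 codewords.


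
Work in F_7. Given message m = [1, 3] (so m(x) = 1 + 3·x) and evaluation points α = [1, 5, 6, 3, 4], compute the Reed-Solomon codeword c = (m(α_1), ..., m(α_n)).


c = [4, 2, 5, 3, 6]

Message polynomial: m(x) = 1 + 3·x (mod 7).
For each evaluation point α_i, compute m(α_i) mod 7:
  α_1 = 1: Horner steps 3 → 4, so m(1) = 4.
  α_2 = 5: Horner steps 3 → 2, so m(5) = 2.
  α_3 = 6: Horner steps 3 → 5, so m(6) = 5.
  α_4 = 3: Horner steps 3 → 3, so m(3) = 3.
  α_5 = 4: Horner steps 3 → 6, so m(4) = 6.
Codeword c = [4, 2, 5, 3, 6] ∈ F_7^5.


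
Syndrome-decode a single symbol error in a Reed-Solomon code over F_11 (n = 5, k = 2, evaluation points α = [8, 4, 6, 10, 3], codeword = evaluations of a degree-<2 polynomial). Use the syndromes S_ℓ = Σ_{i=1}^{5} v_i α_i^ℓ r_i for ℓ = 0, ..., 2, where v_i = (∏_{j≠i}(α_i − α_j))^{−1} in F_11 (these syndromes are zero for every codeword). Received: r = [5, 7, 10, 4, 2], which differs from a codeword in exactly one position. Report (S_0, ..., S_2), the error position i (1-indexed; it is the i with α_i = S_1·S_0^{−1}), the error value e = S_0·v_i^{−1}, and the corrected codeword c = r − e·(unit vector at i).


S = (1, 6, 3), error at position 3, error magnitude e = 4, c = [5, 7, 6, 4, 2].

Step 1: column multipliers v_i = (∏_{j≠i}(α_i − α_j))^{−1} mod 11.
  i = 1 (α = 8): (8−4)(8−6)(8−10)(8−3) = 4·2·(−2)·5 = −80 ≡ 8, so v_1 = 8^{−1} = 7 (mod 11).
  i = 2 (α = 4): (4−8)(4−6)(4−10)(4−3) = (−4)·(−2)·(−6)·1 = −48 ≡ 7, so v_2 = 7^{−1} = 8 (mod 11).
  i = 3 (α = 6): (6−8)(6−4)(6−10)(6−3) = (−2)·2·(−4)·3 = 48 ≡ 4, so v_3 = 4^{−1} = 3 (mod 11).
  i = 4 (α = 10): (10−8)(10−4)(10−6)(10−3) = 2·6·4·7 = 336 ≡ 6, so v_4 = 6^{−1} = 2 (mod 11).
  i = 5 (α = 3): (3−8)(3−4)(3−6)(3−10) = (−5)·(−1)·(−3)·(−7) = 105 ≡ 6, so v_5 = 6^{−1} = 2 (mod 11).
  v = [7, 8, 3, 2, 2].
Step 2: syndromes of r = [5, 7, 10, 4, 2] (all sums mod 11).
  S_0 = Σ v_i r_i = 7·5 + 8·7 + 3·10 + 2·4 + 2·2 = 133 ≡ 1.
  S_1 = Σ v_i α_i r_i = 7·8·5 + 8·4·7 + 3·6·10 + 2·10·4 + 2·3·2 = 776 ≡ 6.
  α_i^2 mod 11 = [9, 5, 3, 1, 9].
  S_2 = Σ v_i α_i^2 r_i = 7·9·5 + 8·5·7 + 3·3·10 + 2·1·4 + 2·9·2 = 729 ≡ 3.
  S = (1, 6, 3) ≠ 0, so r is not a codeword (an error is present).
Step 3: locate the error. For a single error e at position i, S_ℓ = v_i·e·α_i^ℓ, so α_err = S_1/S_0.
  S_0^{−1} = 1^{−1} = 1 (mod 11), so α_err = 6·1 = 6 ≡ 6 = α_3. Error position i = 3.
  Consistency check: S_2/S_1 = 3·2 = 6 ≡ 6 = α_err ✓ (single-error assumption holds).
Step 4: error magnitude e = S_0/v_3 = S_0·∏_{j≠3}(α_3 − α_j) = 1·4 = 4 ≡ 4 (mod 11).
Step 5: correct position 3: c_3 = r_3 − e = 10 − 4 ≡ 6 (mod 11). Hence c = [5, 7, 6, 4, 2].
  Check: interpolating c through the α_i gives m(x) = 9 + 5·x (degree < 2) with m(α_i) = c_i for every i, so c is indeed a codeword.


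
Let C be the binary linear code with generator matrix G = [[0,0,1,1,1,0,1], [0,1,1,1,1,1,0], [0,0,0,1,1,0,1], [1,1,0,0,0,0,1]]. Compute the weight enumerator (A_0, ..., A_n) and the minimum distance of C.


Weight distribution: A_0 = 1, A_1 = 1, A_2 = 1, A_3 = 4, A_4 = 5, A_5 = 3, A_6 = 1. Minimum distance d = 1.

Enumerate all 2^4 = 16 messages m ∈ F_2^4.
For each, compute codeword c = mG in F_2^7, then tally its weight.
  m = 0000 → c = 0000000, weight = 0.
  m = 1000 → c = 0011101, weight = 4.
  m = 0100 → c = 0111110, weight = 5.
  m = 1100 → c = 0100011, weight = 3.
  m = 0010 → c = 0001101, weight = 3.
  m = 1010 → c = 0010000, weight = 1.
  m = 0110 → c = 0110011, weight = 4.
  m = 1110 → c = 0101110, weight = 4.
  m = 0001 → c = 1100001, weight = 3.
  m = 1001 → c = 1111100, weight = 5.
  m = 0101 → c = 1011111, weight = 6.
  m = 1101 → c = 1000010, weight = 2.
  m = 0011 → c = 1101100, weight = 4.
  m = 1011 → c = 1110001, weight = 4.
  m = 0111 → c = 1010010, weight = 3.
  m = 1111 → c = 1001111, weight = 5.
Tally weights:
  weight 0: 1 codewords.
  weight 1: 1 codewords.
  weight 2: 1 codewords.
  weight 3: 4 codewords.
  weight 4: 5 codewords.
  weight 5: 3 codewords.
  weight 6: 1 codewords.
Minimum distance d = smallest w > 0 with A_w > 0 = 1.
Sanity: Σ A_w = 16 = 2^4 = 16 ✓.


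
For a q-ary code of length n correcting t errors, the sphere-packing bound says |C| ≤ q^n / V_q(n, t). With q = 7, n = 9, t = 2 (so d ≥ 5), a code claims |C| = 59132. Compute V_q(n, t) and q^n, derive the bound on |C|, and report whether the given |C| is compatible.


V_q(n, t) = 1351, q^n = 40353607, Hamming bound = 29869, |C| = 59132 > bound (violated).

Step 1: Compute V_q(n, t) = Σ_{j=0}^2 C(n, j) (q−1)^j.
  j = 0: C(9,0)·(6)^0 = 1·1 = 1.
  j = 1: C(9,1)·(6)^1 = 9·6 = 54.
  j = 2: C(9,2)·(6)^2 = 36·36 = 1296.
  V_q(n, t) = 1 + 54 + 1296 = 1351.
Step 2: q^n = 7^9 = 40353607.
Step 3: Hamming bound ⌊q^n / V_q(n,t)⌋ = ⌊40353607/1351⌋ = 29869.
Step 4: Compare |C| = 59132 to 29869: violated.
The claimed |C| lies above the Hamming bound, so no 7-ary code of length 9 with d ≥ 5 can have 59132 codewords.


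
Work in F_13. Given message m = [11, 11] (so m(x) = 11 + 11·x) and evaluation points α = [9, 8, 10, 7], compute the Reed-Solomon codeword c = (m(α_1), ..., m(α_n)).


c = [6, 8, 4, 10]

Message polynomial: m(x) = 11 + 11·x (mod 13).
For each evaluation point α_i, compute m(α_i) mod 13:
  α_1 = 9: Horner steps 11 → 6, so m(9) = 6.
  α_2 = 8: Horner steps 11 → 8, so m(8) = 8.
  α_3 = 10: Horner steps 11 → 4, so m(10) = 4.
  α_4 = 7: Horner steps 11 → 10, so m(7) = 10.
Codeword c = [6, 8, 4, 10] ∈ F_13^4.


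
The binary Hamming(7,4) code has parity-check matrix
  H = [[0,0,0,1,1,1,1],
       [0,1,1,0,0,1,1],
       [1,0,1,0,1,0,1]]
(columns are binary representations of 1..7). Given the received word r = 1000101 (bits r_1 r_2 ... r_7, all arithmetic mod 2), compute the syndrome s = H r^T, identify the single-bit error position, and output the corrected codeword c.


s = (0, 1, 1)^T, error position = 3, corrected codeword c = 1010101

Compute s = H r^T mod 2 one row at a time:
  s_1 = 0 + 1 + 0 + 1 = 2 ≡ 0 (mod 2).
  s_2 = 0 + 0 + 0 + 1 = 1 ≡ 1 (mod 2).
  s_3 = 1 + 0 + 1 + 1 = 3 ≡ 1 (mod 2).
s = (0, 1, 1)^T — this equals column 3 of H (binary 011), so error is at position 3.
Correct: flip bit 3 of r = 1000101 to get c = 1010101.


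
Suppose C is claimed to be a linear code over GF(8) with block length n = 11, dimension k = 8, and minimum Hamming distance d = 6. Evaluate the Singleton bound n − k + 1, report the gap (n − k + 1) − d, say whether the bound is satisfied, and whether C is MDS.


Singleton RHS = n − k + 1 = 4, slack = -2, bound violated (no such code; not MDS).

Singleton bound: d ≤ n − k + 1.
Here n = 11, k = 8, so n − k + 1 = 4.
Given d = 6, check d ≤ 4: NO.
Slack = (n − k + 1) − d = -2.
The slack is negative: d = 6 exceeds n − k + 1 = 4 by 2, so the Singleton bound is violated and no linear [11, 8, 6]_8 code can exist. In particular it is not MDS (MDS requires d = n − k + 1 exactly).
Description: the claimed parameters are [11, 8, 6]_8; such a code would be impossible (violates the Singleton bound).


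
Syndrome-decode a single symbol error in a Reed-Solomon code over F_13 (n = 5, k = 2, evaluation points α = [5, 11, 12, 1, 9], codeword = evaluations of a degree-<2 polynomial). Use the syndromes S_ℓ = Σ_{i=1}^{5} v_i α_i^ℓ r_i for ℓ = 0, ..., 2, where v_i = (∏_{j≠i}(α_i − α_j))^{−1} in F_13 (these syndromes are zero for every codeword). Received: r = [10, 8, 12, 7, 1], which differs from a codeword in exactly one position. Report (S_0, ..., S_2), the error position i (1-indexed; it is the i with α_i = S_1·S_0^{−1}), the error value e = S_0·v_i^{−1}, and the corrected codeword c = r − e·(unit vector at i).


S = (4, 10, 12), error at position 5, error magnitude e = 1, c = [10, 8, 12, 7, 0].

Step 1: column multipliers v_i = (∏_{j≠i}(α_i − α_j))^{−1} mod 13.
  i = 1 (α = 5): (5−11)(5−12)(5−1)(5−9) = (−6)·(−7)·4·(−4) = −672 ≡ 4, so v_1 = 4^{−1} = 10 (mod 13).
  i = 2 (α = 11): (11−5)(11−12)(11−1)(11−9) = 6·(−1)·10·2 = −120 ≡ 10, so v_2 = 10^{−1} = 4 (mod 13).
  i = 3 (α = 12): (12−5)(12−11)(12−1)(12−9) = 7·1·11·3 = 231 ≡ 10, so v_3 = 10^{−1} = 4 (mod 13).
  i = 4 (α = 1): (1−5)(1−11)(1−12)(1−9) = (−4)·(−10)·(−11)·(−8) = 3520 ≡ 10, so v_4 = 10^{−1} = 4 (mod 13).
  i = 5 (α = 9): (9−5)(9−11)(9−12)(9−1) = 4·(−2)·(−3)·8 = 192 ≡ 10, so v_5 = 10^{−1} = 4 (mod 13).
  v = [10, 4, 4, 4, 4].
Step 2: syndromes of r = [10, 8, 12, 7, 1] (all sums mod 13).
  S_0 = Σ v_i r_i = 10·10 + 4·8 + 4·12 + 4·7 + 4·1 = 212 ≡ 4.
  S_1 = Σ v_i α_i r_i = 10·5·10 + 4·11·8 + 4·12·12 + 4·1·7 + 4·9·1 = 1492 ≡ 10.
  α_i^2 mod 13 = [12, 4, 1, 1, 3].
  S_2 = Σ v_i α_i^2 r_i = 10·12·10 + 4·4·8 + 4·1·12 + 4·1·7 + 4·3·1 = 1416 ≡ 12.
  S = (4, 10, 12) ≠ 0, so r is not a codeword (an error is present).
Step 3: locate the error. For a single error e at position i, S_ℓ = v_i·e·α_i^ℓ, so α_err = S_1/S_0.
  S_0^{−1} = 4^{−1} = 10 (mod 13), so α_err = 10·10 = 100 ≡ 9 = α_5. Error position i = 5.
  Consistency check: S_2/S_1 = 12·4 = 48 ≡ 9 = α_err ✓ (single-error assumption holds).
Step 4: error magnitude e = S_0/v_5 = S_0·∏_{j≠5}(α_5 − α_j) = 4·10 = 40 ≡ 1 (mod 13).
Step 5: correct position 5: c_5 = r_5 − e = 1 − 1 ≡ 0 (mod 13). Hence c = [10, 8, 12, 7, 0].
  Check: interpolating c through the α_i gives m(x) = 3 + 4·x (degree < 2) with m(α_i) = c_i for every i, so c is indeed a codeword.


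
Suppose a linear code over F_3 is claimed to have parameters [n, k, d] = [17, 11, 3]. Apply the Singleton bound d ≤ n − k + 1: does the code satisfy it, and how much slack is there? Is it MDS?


Singleton RHS = n − k + 1 = 7, slack = 4, bound satisfied, not MDS.

Singleton bound: d ≤ n − k + 1.
Here n = 17, k = 11, so n − k + 1 = 7.
Given d = 3, check d ≤ 7: YES.
Slack = (n − k + 1) − d = 4.
The code is NOT MDS (slack = 4 > 0).
Description: the claimed parameters are [17, 11, 3]_3; such a code would be non-MDS.


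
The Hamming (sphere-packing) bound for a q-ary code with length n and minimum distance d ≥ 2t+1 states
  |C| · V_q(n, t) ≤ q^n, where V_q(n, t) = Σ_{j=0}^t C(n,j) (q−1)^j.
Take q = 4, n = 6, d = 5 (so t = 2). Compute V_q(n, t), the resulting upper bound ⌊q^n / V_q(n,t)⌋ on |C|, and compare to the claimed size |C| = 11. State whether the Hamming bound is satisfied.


V_q(n, t) = 154, q^n = 4096, Hamming bound = 26, |C| = 11 ≤ bound (satisfied).

Step 1: Compute V_q(n, t) = Σ_{j=0}^2 C(n, j) (q−1)^j.
  j = 0: C(6,0)·(3)^0 = 1·1 = 1.
  j = 1: C(6,1)·(3)^1 = 6·3 = 18.
  j = 2: C(6,2)·(3)^2 = 15·9 = 135.
  V_q(n, t) = 1 + 18 + 135 = 154.
Step 2: q^n = 4^6 = 4096.
Step 3: Hamming bound ⌊q^n / V_q(n,t)⌋ = ⌊4096/154⌋ = 26.
Step 4: Compare |C| = 11 to 26: satisfied.
The claimed |C| lies below the Hamming bound.


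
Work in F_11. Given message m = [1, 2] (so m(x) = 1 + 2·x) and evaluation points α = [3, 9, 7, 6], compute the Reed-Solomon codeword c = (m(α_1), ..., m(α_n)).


c = [7, 8, 4, 2]

Message polynomial: m(x) = 1 + 2·x (mod 11).
For each evaluation point α_i, compute m(α_i) mod 11:
  α_1 = 3: Horner steps 2 → 7, so m(3) = 7.
  α_2 = 9: Horner steps 2 → 8, so m(9) = 8.
  α_3 = 7: Horner steps 2 → 4, so m(7) = 4.
  α_4 = 6: Horner steps 2 → 2, so m(6) = 2.
Codeword c = [7, 8, 4, 2] ∈ F_11^4.


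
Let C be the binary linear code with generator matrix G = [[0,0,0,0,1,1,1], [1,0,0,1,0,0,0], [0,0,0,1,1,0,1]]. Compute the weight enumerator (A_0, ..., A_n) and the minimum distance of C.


Weight distribution: A_0 = 1, A_2 = 3, A_3 = 3, A_5 = 1. Minimum distance d = 2.

Enumerate all 2^3 = 8 messages m ∈ F_2^3.
For each, compute codeword c = mG in F_2^7, then tally its weight.
  m = 000 → c = 0000000, weight = 0.
  m = 100 → c = 0000111, weight = 3.
  m = 010 → c = 1001000, weight = 2.
  m = 110 → c = 1001111, weight = 5.
  m = 001 → c = 0001101, weight = 3.
  m = 101 → c = 0001010, weight = 2.
  m = 011 → c = 1000101, weight = 3.
  m = 111 → c = 1000010, weight = 2.
Tally weights:
  weight 0: 1 codewords.
  weight 2: 3 codewords.
  weight 3: 3 codewords.
  weight 5: 1 codewords.
Minimum distance d = smallest w > 0 with A_w > 0 = 2.
Sanity: Σ A_w = 8 = 2^3 = 8 ✓.


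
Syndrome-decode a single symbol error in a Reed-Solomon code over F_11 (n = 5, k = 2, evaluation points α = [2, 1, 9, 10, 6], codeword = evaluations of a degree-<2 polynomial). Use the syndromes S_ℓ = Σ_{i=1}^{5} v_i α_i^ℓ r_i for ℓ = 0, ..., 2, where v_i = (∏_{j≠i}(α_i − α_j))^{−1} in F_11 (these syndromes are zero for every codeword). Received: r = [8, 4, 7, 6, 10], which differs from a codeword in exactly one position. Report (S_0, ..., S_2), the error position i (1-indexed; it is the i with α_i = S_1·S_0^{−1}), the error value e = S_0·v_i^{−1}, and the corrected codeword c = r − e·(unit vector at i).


S = (7, 3, 6), error at position 1, error magnitude e = 5, c = [3, 4, 7, 6, 10].

Step 1: column multipliers v_i = (∏_{j≠i}(α_i − α_j))^{−1} mod 11.
  i = 1 (α = 2): (2−1)(2−9)(2−10)(2−6) = 1·(−7)·(−8)·(−4) = −224 ≡ 7, so v_1 = 7^{−1} = 8 (mod 11).
  i = 2 (α = 1): (1−2)(1−9)(1−10)(1−6) = (−1)·(−8)·(−9)·(−5) = 360 ≡ 8, so v_2 = 8^{−1} = 7 (mod 11).
  i = 3 (α = 9): (9−2)(9−1)(9−10)(9−6) = 7·8·(−1)·3 = −168 ≡ 8, so v_3 = 8^{−1} = 7 (mod 11).
  i = 4 (α = 10): (10−2)(10−1)(10−9)(10−6) = 8·9·1·4 = 288 ≡ 2, so v_4 = 2^{−1} = 6 (mod 11).
  i = 5 (α = 6): (6−2)(6−1)(6−9)(6−10) = 4·5·(−3)·(−4) = 240 ≡ 9, so v_5 = 9^{−1} = 5 (mod 11).
  v = [8, 7, 7, 6, 5].
Step 2: syndromes of r = [8, 4, 7, 6, 10] (all sums mod 11).
  S_0 = Σ v_i r_i = 8·8 + 7·4 + 7·7 + 6·6 + 5·10 = 227 ≡ 7.
  S_1 = Σ v_i α_i r_i = 8·2·8 + 7·1·4 + 7·9·7 + 6·10·6 + 5·6·10 = 1257 ≡ 3.
  α_i^2 mod 11 = [4, 1, 4, 1, 3].
  S_2 = Σ v_i α_i^2 r_i = 8·4·8 + 7·1·4 + 7·4·7 + 6·1·6 + 5·3·10 = 666 ≡ 6.
  S = (7, 3, 6) ≠ 0, so r is not a codeword (an error is present).
Step 3: locate the error. For a single error e at position i, S_ℓ = v_i·e·α_i^ℓ, so α_err = S_1/S_0.
  S_0^{−1} = 7^{−1} = 8 (mod 11), so α_err = 3·8 = 24 ≡ 2 = α_1. Error position i = 1.
  Consistency check: S_2/S_1 = 6·4 = 24 ≡ 2 = α_err ✓ (single-error assumption holds).
Step 4: error magnitude e = S_0/v_1 = S_0·∏_{j≠1}(α_1 − α_j) = 7·7 = 49 ≡ 5 (mod 11).
Step 5: correct position 1: c_1 = r_1 − e = 8 − 5 ≡ 3 (mod 11). Hence c = [3, 4, 7, 6, 10].
  Check: interpolating c through the α_i gives m(x) = 5 + 10·x (degree < 2) with m(α_i) = c_i for every i, so c is indeed a codeword.


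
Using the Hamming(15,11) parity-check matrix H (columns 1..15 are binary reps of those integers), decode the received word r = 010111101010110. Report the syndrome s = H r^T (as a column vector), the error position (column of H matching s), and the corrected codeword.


s = (0, 0, 1, 1)^T, error position = 3, corrected codeword c = 011111101010110

Compute s = H r^T mod 2 one row at a time:
  s_1 = 0 + 1 + 0 + 1 + 0 + 1 + 1 + 0 = 4 ≡ 0 (mod 2).
  s_2 = 1 + 1 + 1 + 1 + 0 + 1 + 1 + 0 = 6 ≡ 0 (mod 2).
  s_3 = 1 + 0 + 1 + 1 + 0 + 1 + 1 + 0 = 5 ≡ 1 (mod 2).
  s_4 = 0 + 0 + 1 + 1 + 1 + 1 + 1 + 0 = 5 ≡ 1 (mod 2).
s = (0, 0, 1, 1)^T — this equals column 3 of H (binary 0011), so error is at position 3.
Correct: flip bit 3 of r = 010111101010110 to get c = 011111101010110.


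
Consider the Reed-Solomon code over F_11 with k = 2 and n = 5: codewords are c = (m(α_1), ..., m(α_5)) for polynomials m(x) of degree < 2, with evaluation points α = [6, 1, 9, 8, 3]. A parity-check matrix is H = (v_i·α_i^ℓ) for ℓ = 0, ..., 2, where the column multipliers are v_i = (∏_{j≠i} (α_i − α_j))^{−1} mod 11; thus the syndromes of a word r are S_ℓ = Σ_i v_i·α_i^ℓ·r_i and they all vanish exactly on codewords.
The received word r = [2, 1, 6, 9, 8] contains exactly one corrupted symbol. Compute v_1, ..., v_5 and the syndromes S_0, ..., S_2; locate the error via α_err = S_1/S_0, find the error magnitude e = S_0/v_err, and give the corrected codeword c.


S = (10, 2, 7), error at position 3, error magnitude e = 10, c = [2, 1, 7, 9, 8].

Step 1: column multipliers v_i = (∏_{j≠i}(α_i − α_j))^{−1} mod 11.
  i = 1 (α = 6): (6−1)(6−9)(6−8)(6−3) = 5·(−3)·(−2)·3 = 90 ≡ 2, so v_1 = 2^{−1} = 6 (mod 11).
  i = 2 (α = 1): (1−6)(1−9)(1−8)(1−3) = (−5)·(−8)·(−7)·(−2) = 560 ≡ 10, so v_2 = 10^{−1} = 10 (mod 11).
  i = 3 (α = 9): (9−6)(9−1)(9−8)(9−3) = 3·8·1·6 = 144 ≡ 1, so v_3 = 1^{−1} = 1 (mod 11).
  i = 4 (α = 8): (8−6)(8−1)(8−9)(8−3) = 2·7·(−1)·5 = −70 ≡ 7, so v_4 = 7^{−1} = 8 (mod 11).
  i = 5 (α = 3): (3−6)(3−1)(3−9)(3−8) = (−3)·2·(−6)·(−5) = −180 ≡ 7, so v_5 = 7^{−1} = 8 (mod 11).
  v = [6, 10, 1, 8, 8].
Step 2: syndromes of r = [2, 1, 6, 9, 8] (all sums mod 11).
  S_0 = Σ v_i r_i = 6·2 + 10·1 + 1·6 + 8·9 + 8·8 = 164 ≡ 10.
  S_1 = Σ v_i α_i r_i = 6·6·2 + 10·1·1 + 1·9·6 + 8·8·9 + 8·3·8 = 904 ≡ 2.
  α_i^2 mod 11 = [3, 1, 4, 9, 9].
  S_2 = Σ v_i α_i^2 r_i = 6·3·2 + 10·1·1 + 1·4·6 + 8·9·9 + 8·9·8 = 1294 ≡ 7.
  S = (10, 2, 7) ≠ 0, so r is not a codeword (an error is present).
Step 3: locate the error. For a single error e at position i, S_ℓ = v_i·e·α_i^ℓ, so α_err = S_1/S_0.
  S_0^{−1} = 10^{−1} = 10 (mod 11), so α_err = 2·10 = 20 ≡ 9 = α_3. Error position i = 3.
  Consistency check: S_2/S_1 = 7·6 = 42 ≡ 9 = α_err ✓ (single-error assumption holds).
Step 4: error magnitude e = S_0/v_3 = S_0·∏_{j≠3}(α_3 − α_j) = 10·1 = 10 ≡ 10 (mod 11).
Step 5: correct position 3: c_3 = r_3 − e = 6 − 10 ≡ 7 (mod 11). Hence c = [2, 1, 7, 9, 8].
  Check: interpolating c through the α_i gives m(x) = 3 + 9·x (degree < 2) with m(α_i) = c_i for every i, so c is indeed a codeword.


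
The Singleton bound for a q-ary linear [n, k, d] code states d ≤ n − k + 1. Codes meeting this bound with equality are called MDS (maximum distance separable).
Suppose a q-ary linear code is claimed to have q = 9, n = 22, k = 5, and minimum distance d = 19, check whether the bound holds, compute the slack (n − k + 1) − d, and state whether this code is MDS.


Singleton RHS = n − k + 1 = 18, slack = -1, bound violated (no such code; not MDS).

Singleton bound: d ≤ n − k + 1.
Here n = 22, k = 5, so n − k + 1 = 18.
Given d = 19, check d ≤ 18: NO.
Slack = (n − k + 1) − d = -1.
The slack is negative: d = 19 exceeds n − k + 1 = 18 by 1, so the Singleton bound is violated and no linear [22, 5, 19]_9 code can exist. In particular it is not MDS (MDS requires d = n − k + 1 exactly).
Description: the claimed parameters are [22, 5, 19]_9; such a code would be impossible (violates the Singleton bound).


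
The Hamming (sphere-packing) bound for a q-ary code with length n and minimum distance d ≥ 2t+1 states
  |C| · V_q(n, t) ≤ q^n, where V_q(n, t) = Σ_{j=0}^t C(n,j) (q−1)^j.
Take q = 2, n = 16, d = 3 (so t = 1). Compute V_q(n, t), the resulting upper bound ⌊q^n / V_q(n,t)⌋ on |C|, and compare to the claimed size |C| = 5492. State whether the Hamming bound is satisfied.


V_q(n, t) = 17, q^n = 65536, Hamming bound = 3855, |C| = 5492 > bound (violated).

Step 1: Compute V_q(n, t) = Σ_{j=0}^1 C(n, j) (q−1)^j.
  j = 0: C(16,0)·(1)^0 = 1·1 = 1.
  j = 1: C(16,1)·(1)^1 = 16·1 = 16.
  V_q(n, t) = 1 + 16 = 17.
Step 2: q^n = 2^16 = 65536.
Step 3: Hamming bound ⌊q^n / V_q(n,t)⌋ = ⌊65536/17⌋ = 3855.
Step 4: Compare |C| = 5492 to 3855: violated.
The claimed |C| lies above the Hamming bound, so no 2-ary code of length 16 with d ≥ 3 can have 5492 codewords.


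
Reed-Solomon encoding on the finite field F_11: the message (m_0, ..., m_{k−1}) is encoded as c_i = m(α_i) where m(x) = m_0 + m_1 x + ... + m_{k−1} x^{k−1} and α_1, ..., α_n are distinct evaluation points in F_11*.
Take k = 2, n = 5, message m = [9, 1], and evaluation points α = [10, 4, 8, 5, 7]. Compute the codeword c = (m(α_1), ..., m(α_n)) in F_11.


c = [8, 2, 6, 3, 5]

Message polynomial: m(x) = 9 + 1·x (mod 11).
For each evaluation point α_i, compute m(α_i) mod 11:
  α_1 = 10: Horner steps 1 → 8, so m(10) = 8.
  α_2 = 4: Horner steps 1 → 2, so m(4) = 2.
  α_3 = 8: Horner steps 1 → 6, so m(8) = 6.
  α_4 = 5: Horner steps 1 → 3, so m(5) = 3.
  α_5 = 7: Horner steps 1 → 5, so m(7) = 5.
Codeword c = [8, 2, 6, 3, 5] ∈ F_11^5.


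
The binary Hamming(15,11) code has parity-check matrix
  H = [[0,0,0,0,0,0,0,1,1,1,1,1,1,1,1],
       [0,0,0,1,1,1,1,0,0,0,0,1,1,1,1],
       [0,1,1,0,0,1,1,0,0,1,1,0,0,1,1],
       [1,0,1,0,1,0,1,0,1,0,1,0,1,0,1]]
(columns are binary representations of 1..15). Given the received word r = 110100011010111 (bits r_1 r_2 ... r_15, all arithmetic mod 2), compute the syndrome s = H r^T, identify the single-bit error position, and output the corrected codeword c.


s = (0, 0, 0, 1)^T, error position = 1, corrected codeword c = 010100011010111

Compute s = H r^T mod 2 one row at a time:
  s_1 = 1 + 1 + 0 + 1 + 0 + 1 + 1 + 1 = 6 ≡ 0 (mod 2).
  s_2 = 1 + 0 + 0 + 0 + 0 + 1 + 1 + 1 = 4 ≡ 0 (mod 2).
  s_3 = 1 + 0 + 0 + 0 + 0 + 1 + 1 + 1 = 4 ≡ 0 (mod 2).
  s_4 = 1 + 0 + 0 + 0 + 1 + 1 + 1 + 1 = 5 ≡ 1 (mod 2).
s = (0, 0, 0, 1)^T — this equals column 1 of H (binary 0001), so error is at position 1.
Correct: flip bit 1 of r = 110100011010111 to get c = 010100011010111.


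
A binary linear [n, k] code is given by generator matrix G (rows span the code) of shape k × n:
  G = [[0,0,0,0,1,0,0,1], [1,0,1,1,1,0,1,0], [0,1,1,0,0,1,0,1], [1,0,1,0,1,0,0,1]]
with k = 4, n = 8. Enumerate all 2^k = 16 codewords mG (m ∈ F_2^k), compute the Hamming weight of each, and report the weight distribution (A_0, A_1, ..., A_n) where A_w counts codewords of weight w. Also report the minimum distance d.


Weight distribution: A_0 = 1, A_2 = 2, A_3 = 2, A_4 = 5, A_5 = 4, A_7 = 2. Minimum distance d = 2.

Enumerate all 2^4 = 16 messages m ∈ F_2^4.
For each, compute codeword c = mG in F_2^8, then tally its weight.
  m = 0000 → c = 00000000, weight = 0.
  m = 1000 → c = 00001001, weight = 2.
  m = 0100 → c = 10111010, weight = 5.
  m = 1100 → c = 10110011, weight = 5.
  m = 0010 → c = 01100101, weight = 4.
  m = 1010 → c = 01101100, weight = 4.
  m = 0110 → c = 11011111, weight = 7.
  m = 1110 → c = 11010110, weight = 5.
  m = 0001 → c = 10101001, weight = 4.
  m = 1001 → c = 10100000, weight = 2.
  m = 0101 → c = 00010011, weight = 3.
  m = 1101 → c = 00011010, weight = 3.
  m = 0011 → c = 11001100, weight = 4.
  m = 1011 → c = 11000101, weight = 4.
  m = 0111 → c = 01110110, weight = 5.
  m = 1111 → c = 01111111, weight = 7.
Tally weights:
  weight 0: 1 codewords.
  weight 2: 2 codewords.
  weight 3: 2 codewords.
  weight 4: 5 codewords.
  weight 5: 4 codewords.
  weight 7: 2 codewords.
Minimum distance d = smallest w > 0 with A_w > 0 = 2.
Sanity: Σ A_w = 16 = 2^4 = 16 ✓.


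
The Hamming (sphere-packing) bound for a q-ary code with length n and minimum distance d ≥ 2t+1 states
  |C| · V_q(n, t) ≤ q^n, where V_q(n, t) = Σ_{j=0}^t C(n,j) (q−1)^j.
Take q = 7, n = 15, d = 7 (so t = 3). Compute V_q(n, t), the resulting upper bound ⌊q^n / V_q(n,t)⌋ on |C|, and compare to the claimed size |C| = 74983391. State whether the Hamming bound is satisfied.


V_q(n, t) = 102151, q^n = 4747561509943, Hamming bound = 46475918, |C| = 74983391 > bound (violated).

Step 1: Compute V_q(n, t) = Σ_{j=0}^3 C(n, j) (q−1)^j.
  j = 0: C(15,0)·(6)^0 = 1·1 = 1.
  j = 1: C(15,1)·(6)^1 = 15·6 = 90.
  j = 2: C(15,2)·(6)^2 = 105·36 = 3780.
  j = 3: C(15,3)·(6)^3 = 455·216 = 98280.
  V_q(n, t) = 1 + 90 + 3780 + 98280 = 102151.
Step 2: q^n = 7^15 = 4747561509943.
Step 3: Hamming bound ⌊q^n / V_q(n,t)⌋ = ⌊4747561509943/102151⌋ = 46475918.
Step 4: Compare |C| = 74983391 to 46475918: violated.
The claimed |C| lies above the Hamming bound, so no 7-ary code of length 15 with d ≥ 7 can have 74983391 codewords.


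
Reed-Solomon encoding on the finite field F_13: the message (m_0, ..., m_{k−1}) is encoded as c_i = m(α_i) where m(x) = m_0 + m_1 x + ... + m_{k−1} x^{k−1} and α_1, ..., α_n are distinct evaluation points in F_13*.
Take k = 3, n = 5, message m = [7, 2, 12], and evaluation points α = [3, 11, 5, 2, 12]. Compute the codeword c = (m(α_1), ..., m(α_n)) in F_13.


c = [4, 12, 5, 7, 4]

Message polynomial: m(x) = 7 + 2·x + 12·x^2 (mod 13).
For each evaluation point α_i, compute m(α_i) mod 13:
  α_1 = 3: Horner steps 12 → 12 → 4, so m(3) = 4.
  α_2 = 11: Horner steps 12 → 4 → 12, so m(11) = 12.
  α_3 = 5: Horner steps 12 → 10 → 5, so m(5) = 5.
  α_4 = 2: Horner steps 12 → 0 → 7, so m(2) = 7.
  α_5 = 12: Horner steps 12 → 3 → 4, so m(12) = 4.
Codeword c = [4, 12, 5, 7, 4] ∈ F_13^5.


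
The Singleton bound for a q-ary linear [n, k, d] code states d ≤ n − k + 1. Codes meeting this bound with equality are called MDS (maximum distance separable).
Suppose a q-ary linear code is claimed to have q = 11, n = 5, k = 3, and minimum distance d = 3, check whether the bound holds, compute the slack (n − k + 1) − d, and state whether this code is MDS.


Singleton RHS = n − k + 1 = 3, slack = 0, bound satisfied, MDS.

Singleton bound: d ≤ n − k + 1.
Here n = 5, k = 3, so n − k + 1 = 3.
Given d = 3, check d ≤ 3: YES.
Slack = (n − k + 1) − d = 0.
The code is MDS (slack = 0).
Description: the claimed parameters are [5, 3, 3]_11; such a code would be MDS (meets Singleton bound).


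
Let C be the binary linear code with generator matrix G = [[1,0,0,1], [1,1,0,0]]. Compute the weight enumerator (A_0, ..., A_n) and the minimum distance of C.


Weight distribution: A_0 = 1, A_2 = 3. Minimum distance d = 2.

Enumerate all 2^2 = 4 messages m ∈ F_2^2.
For each, compute codeword c = mG in F_2^4, then tally its weight.
  m = 00 → c = 0000, weight = 0.
  m = 10 → c = 1001, weight = 2.
  m = 01 → c = 1100, weight = 2.
  m = 11 → c = 0101, weight = 2.
Tally weights:
  weight 0: 1 codewords.
  weight 2: 3 codewords.
Minimum distance d = smallest w > 0 with A_w > 0 = 2.
Sanity: Σ A_w = 4 = 2^2 = 4 ✓.


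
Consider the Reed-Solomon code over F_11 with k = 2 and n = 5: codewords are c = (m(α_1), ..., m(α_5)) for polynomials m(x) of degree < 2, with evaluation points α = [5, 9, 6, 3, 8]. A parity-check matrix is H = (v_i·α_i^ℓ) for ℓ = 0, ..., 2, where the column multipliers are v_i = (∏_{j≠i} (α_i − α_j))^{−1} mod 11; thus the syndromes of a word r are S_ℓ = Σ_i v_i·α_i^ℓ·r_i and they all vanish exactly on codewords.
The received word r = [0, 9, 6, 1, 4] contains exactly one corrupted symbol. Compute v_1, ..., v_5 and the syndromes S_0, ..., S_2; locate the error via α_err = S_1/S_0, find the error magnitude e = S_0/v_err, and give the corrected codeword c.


S = (8, 4, 2), error at position 3, error magnitude e = 1, c = [0, 9, 5, 1, 4].

Step 1: column multipliers v_i = (∏_{j≠i}(α_i − α_j))^{−1} mod 11.
  i = 1 (α = 5): (5−9)(5−6)(5−3)(5−8) = (−4)·(−1)·2·(−3) = −24 ≡ 9, so v_1 = 9^{−1} = 5 (mod 11).
  i = 2 (α = 9): (9−5)(9−6)(9−3)(9−8) = 4·3·6·1 = 72 ≡ 6, so v_2 = 6^{−1} = 2 (mod 11).
  i = 3 (α = 6): (6−5)(6−9)(6−3)(6−8) = 1·(−3)·3·(−2) = 18 ≡ 7, so v_3 = 7^{−1} = 8 (mod 11).
  i = 4 (α = 3): (3−5)(3−9)(3−6)(3−8) = (−2)·(−6)·(−3)·(−5) = 180 ≡ 4, so v_4 = 4^{−1} = 3 (mod 11).
  i = 5 (α = 8): (8−5)(8−9)(8−6)(8−3) = 3·(−1)·2·5 = −30 ≡ 3, so v_5 = 3^{−1} = 4 (mod 11).
  v = [5, 2, 8, 3, 4].
Step 2: syndromes of r = [0, 9, 6, 1, 4] (all sums mod 11).
  S_0 = Σ v_i r_i = 5·0 + 2·9 + 8·6 + 3·1 + 4·4 = 85 ≡ 8.
  S_1 = Σ v_i α_i r_i = 5·5·0 + 2·9·9 + 8·6·6 + 3·3·1 + 4·8·4 = 587 ≡ 4.
  α_i^2 mod 11 = [3, 4, 3, 9, 9].
  S_2 = Σ v_i α_i^2 r_i = 5·3·0 + 2·4·9 + 8·3·6 + 3·9·1 + 4·9·4 = 387 ≡ 2.
  S = (8, 4, 2) ≠ 0, so r is not a codeword (an error is present).
Step 3: locate the error. For a single error e at position i, S_ℓ = v_i·e·α_i^ℓ, so α_err = S_1/S_0.
  S_0^{−1} = 8^{−1} = 7 (mod 11), so α_err = 4·7 = 28 ≡ 6 = α_3. Error position i = 3.
  Consistency check: S_2/S_1 = 2·3 = 6 ≡ 6 = α_err ✓ (single-error assumption holds).
Step 4: error magnitude e = S_0/v_3 = S_0·∏_{j≠3}(α_3 − α_j) = 8·7 = 56 ≡ 1 (mod 11).
Step 5: correct position 3: c_3 = r_3 − e = 6 − 1 ≡ 5 (mod 11). Hence c = [0, 9, 5, 1, 4].
  Check: interpolating c through the α_i gives m(x) = 8 + 5·x (degree < 2) with m(α_i) = c_i for every i, so c is indeed a codeword.


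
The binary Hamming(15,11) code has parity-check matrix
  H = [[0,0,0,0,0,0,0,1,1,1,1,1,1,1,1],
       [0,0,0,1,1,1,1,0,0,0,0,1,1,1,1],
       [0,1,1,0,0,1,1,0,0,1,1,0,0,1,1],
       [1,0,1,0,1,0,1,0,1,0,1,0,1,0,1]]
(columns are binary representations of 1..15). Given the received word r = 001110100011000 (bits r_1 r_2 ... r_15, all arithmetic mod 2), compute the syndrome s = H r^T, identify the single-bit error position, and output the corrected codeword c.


s = (0, 0, 1, 0)^T, error position = 2, corrected codeword c = 011110100011000

Compute s = H r^T mod 2 one row at a time:
  s_1 = 0 + 0 + 0 + 1 + 1 + 0 + 0 + 0 = 2 ≡ 0 (mod 2).
  s_2 = 1 + 1 + 0 + 1 + 1 + 0 + 0 + 0 = 4 ≡ 0 (mod 2).
  s_3 = 0 + 1 + 0 + 1 + 0 + 1 + 0 + 0 = 3 ≡ 1 (mod 2).
  s_4 = 0 + 1 + 1 + 1 + 0 + 1 + 0 + 0 = 4 ≡ 0 (mod 2).
s = (0, 0, 1, 0)^T — this equals column 2 of H (binary 0010), so error is at position 2.
Correct: flip bit 2 of r = 001110100011000 to get c = 011110100011000.
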